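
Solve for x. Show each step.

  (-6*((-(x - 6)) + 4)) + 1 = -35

Step 1. [(-6*((-(x - 6)) + 4)) + 1 = -35] +1 is outermost — subtract 1 both sides. So sub: -6*((-(x - 6)) + 4) = -36.
Step 2. [-6*((-(x - 6)) + 4) = -36] divide by the outer -6 ⇒ div: (-(x - 6)) + 4 = 6.
Step 3. [(-(x - 6)) + 4 = 6] subtract 4: x sits inside (… + 4), so sub: -(x - 6) = 2.
Step 4. [-(x - 6) = 2] leading − — multiply by −1, so neg: x - 6 = -2.
Step 5. [x - 6 = -2] the outer -6 inverts by adding 6, so sub: x = 4.

Answer: x ∈ {4}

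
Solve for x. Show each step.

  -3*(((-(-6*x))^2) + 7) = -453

Step 1. [-3*(((-(-6*x))^2) + 7) = -453] divide by the outer -3. So div: ((-(-6*x))^2) + 7 = 151.
Step 2. [((-(-6*x))^2) + 7 = 151] +7 is outermost — subtract 7 both sides, so sub: (-(-6*x))^2 = 144.
Step 3. [(-(-6*x))^2 = 144] 144 ≥ 0, LHS is (·)² — take ±√. So sqrt: -(-6*x) = 12 or -12.
Step 4. [-(-6*x) = 12 or -12] leading − — multiply by −1 ⇒ neg: -6*x = -12 or 12.
Step 5. [-6*x = -12 or 12] -6 out front; divide by -6. So div: x = 2 or -2.

Answer: x ∈ {-2, 2}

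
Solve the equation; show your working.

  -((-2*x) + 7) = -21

Step 1. [-((-2*x) + 7) = -21] LHS negated; negate both sides, so neg: (-2*x) + 7 = 21.
Step 2. [(-2*x) + 7 = 21] subtract 7: x sits inside (… + 7). So sub: -2*x = 14.
Step 3. [-2*x = 14] leading coefficient -2: divide by -2, so div: x = -7.

Answer: x ∈ {-7}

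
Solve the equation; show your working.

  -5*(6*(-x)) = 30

Step 1. [-5*(6*(-x)) = 30] divide by the outer -5, so div: 6*(-x) = -6.
Step 2. [6*(-x) = -6] divide by the outer 6. So div: -x = -1.
Step 3. [-x = -1] flip signs both sides ⇒ neg: x = 1.

Answer: x ∈ {1}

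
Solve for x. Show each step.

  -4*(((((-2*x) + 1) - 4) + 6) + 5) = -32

Step 1. [-4*(((((-2*x) + 1) - 4) + 6) + 5) = -32] leading coefficient -4: divide by -4. So div: ((((-2*x) + 1) - 4) + 6) + 5 = 8.
Step 2. [((((-2*x) + 1) - 4) + 6) + 5 = 8] peel the +5: subtract 5 from each side ⇒ sub: (((-2*x) + 1) - 4) + 6 = 3.
Step 3. [(((-2*x) + 1) - 4) + 6 = 3] +6 is outermost — subtract 6 both sides ⇒ sub: ((-2*x) + 1) - 4 = -3.
Step 4. [((-2*x) + 1) - 4 = -3] 4 comes off first (add 4). So sub: (-2*x) + 1 = 1.
Step 5. [(-2*x) + 1 = 1] peel the +1: subtract 1 from each side. So sub: -2*x = 0.
Step 6. [-2*x = 0] -2 out front; divide by -2. So div: x = 0.

Answer: x ∈ {0}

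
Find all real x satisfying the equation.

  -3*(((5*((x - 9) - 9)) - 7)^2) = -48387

Step 1. [-3*(((5*((x - 9) - 9)) - 7)^2) = -48387] LHS = -3·(…); ÷-3 both sides, so div: ((5*((x - 9) - 9)) - 7)^2 = 16129.
Step 2. [((5*((x - 9) - 9)) - 7)^2 = 16129] LHS squared, RHS 16129 ≥ 0: apply √ (±) ⇒ sqrt: (5*((x - 9) - 9)) - 7 = 127 or -127.
Step 3. [(5*((x - 9) - 9)) - 7 = 127 or -127] add 7: x sits inside (… - 7), so sub: 5*((x - 9) - 9) = 134 or -120.
Step 4. [5*((x - 9) - 9) = 134 or -120] leading coefficient 5: divide by 5 ⇒ div: (x - 9) - 9 = 134/5 or -24.
Step 5. [(x - 9) - 9 = 134/5 or -24] add 9: x sits inside (… - 9), so sub: x - 9 = 179/5 or -15.
Step 6. [x - 9 = 179/5 or -15] the outer -9 inverts by adding 9, so sub: x = 224/5 or -6.

Answer: x ∈ {-6, 224/5}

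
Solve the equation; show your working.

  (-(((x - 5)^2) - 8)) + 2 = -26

Step 1. [(-(((x - 5)^2) - 8)) + 2 = -26] peel the +2: subtract 2 from each side, so sub: -(((x - 5)^2) - 8) = -28.
Step 2. [-(((x - 5)^2) - 8) = -28] leading − — multiply by −1, so neg: ((x - 5)^2) - 8 = 28.
Step 3. [((x - 5)^2) - 8 = 28] peel the -8: add 8 from each side ⇒ sub: (x - 5)^2 = 36.
Step 4. [(x - 5)^2 = 36] LHS squared, RHS 36 ≥ 0: apply √ (±) ⇒ sqrt: x - 5 = 6 or -6.
Step 5. [x - 5 = 6 or -6] 5 comes off first (add 5). So sub: x = 11 or -1.

Answer: x ∈ {-1, 11}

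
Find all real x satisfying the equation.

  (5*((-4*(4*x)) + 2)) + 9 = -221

Step 1. [(5*((-4*(4*x)) + 2)) + 9 = -221] +9 is outermost — subtract 9 both sides, so sub: 5*((-4*(4*x)) + 2) = -230.
Step 2. [5*((-4*(4*x)) + 2) = -230] divide by the outer 5 ⇒ div: (-4*(4*x)) + 2 = -46.
Step 3. [(-4*(4*x)) + 2 = -46] subtract 2: x sits inside (… + 2) ⇒ sub: -4*(4*x) = -48.
Step 4. [-4*(4*x) = -48] LHS = -4·(…); ÷-4 both sides ⇒ div: 4*x = 12.
Step 5. [4*x = 12] 4 out front; divide by 4. So div: x = 3.

Answer: x ∈ {3}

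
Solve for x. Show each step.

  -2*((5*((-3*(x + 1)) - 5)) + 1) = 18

Step 1. [-2*((5*((-3*(x + 1)) - 5)) + 1) = 18] -2·(inner) — divide through by -2. So div: (5*((-3*(x + 1)) - 5)) + 1 = -9.
Step 2. [(5*((-3*(x + 1)) - 5)) + 1 = -9] 1 comes off first (subtract 1), so sub: 5*((-3*(x + 1)) - 5) = -10.
Step 3. [5*((-3*(x + 1)) - 5) = -10] divide by the outer 5. So div: (-3*(x + 1)) - 5 = -2.
Step 4. [(-3*(x + 1)) - 5 = -2] add 5: x sits inside (… - 5), so sub: -3*(x + 1) = 3.
Step 5. [-3*(x + 1) = 3] -3·(inner) — divide through by -3. So div: x + 1 = -1.
Step 6. [x + 1 = -1] +1 is outermost — subtract 1 both sides, so sub: x = -2.

Answer: x ∈ {-2}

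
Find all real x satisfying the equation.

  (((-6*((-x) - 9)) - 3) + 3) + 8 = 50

Step 1. [(((-6*((-x) - 9)) - 3) + 3) + 8 = 50] the outer +8 inverts by subtracting 8 ⇒ sub: ((-6*((-x) - 9)) - 3) + 3 = 42.
Step 2. [((-6*((-x) - 9)) - 3) + 3 = 42] the outer +3 inverts by subtracting 3. So sub: (-6*((-x) - 9)) - 3 = 39.
Step 3. [(-6*((-x) - 9)) - 3 = 39] -3 is outermost — add 3 both sides, so sub: -6*((-x) - 9) = 42.
Step 4. [-6*((-x) - 9) = 42] -6·(inner) — divide through by -6 ⇒ div: (-x) - 9 = -7.
Step 5. [(-x) - 9 = -7] -9 is outermost — add 9 both sides, so sub: -x = 2.
Step 6. [-x = 2] LHS negated; negate both sides. So neg: x = -2.

Answer: x ∈ {-2}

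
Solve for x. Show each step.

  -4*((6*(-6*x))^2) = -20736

Step 1. [-4*((6*(-6*x))^2) = -20736] leading coefficient -4: divide by -4. So div: (6*(-6*x))^2 = 5184.
Step 2. [(6*(-6*x))^2 = 5184] 5184 ≥ 0, LHS is (·)² — take ±√, so sqrt: 6*(-6*x) = 72 or -72.
Step 3. [6*(-6*x) = 72 or -72] leading coefficient 6: divide by 6 ⇒ div: -6*x = 12 or -12.
Step 4. [-6*x = 12 or -12] -6·(inner) — divide through by -6. So div: x = -2 or 2.

Answer: x ∈ {-2, 2}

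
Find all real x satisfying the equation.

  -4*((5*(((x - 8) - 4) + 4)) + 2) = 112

Step 1. [-4*((5*(((x - 8) - 4) + 4)) + 2) = 112] -4·(inner) — divide through by -4 ⇒ div: (5*(((x - 8) - 4) + 4)) + 2 = -28.
Step 2. [(5*(((x - 8) - 4) + 4)) + 2 = -28] peel the +2: subtract 2 from each side. So sub: 5*(((x - 8) - 4) + 4) = -30.
Step 3. [5*(((x - 8) - 4) + 4) = -30] 5 out front; divide by 5. So div: ((x - 8) - 4) + 4 = -6.
Step 4. [((x - 8) - 4) + 4 = -6] subtract 4: x sits inside (… + 4), so sub: (x - 8) - 4 = -10.
Step 5. [(x - 8) - 4 = -10] add 4: x sits inside (… - 4). So sub: x - 8 = -6.
Step 6. [x - 8 = -6] peel the -8: add 8 from each side ⇒ sub: x = 2.

Answer: x ∈ {2}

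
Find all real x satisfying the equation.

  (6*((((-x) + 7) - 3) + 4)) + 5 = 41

Step 1. [(6*((((-x) + 7) - 3) + 4)) + 5 = 41] 5 comes off first (subtract 5) ⇒ sub: 6*((((-x) + 7) - 3) + 4) = 36.
Step 2. [6*((((-x) + 7) - 3) + 4) = 36] 6·(inner) — divide through by 6, so div: (((-x) + 7) - 3) + 4 = 6.
Step 3. [(((-x) + 7) - 3) + 4 = 6] subtract 4: x sits inside (… + 4). So sub: ((-x) + 7) - 3 = 2.
Step 4. [((-x) + 7) - 3 = 2] 3 comes off first (add 3). So sub: (-x) + 7 = 5.
Step 5. [(-x) + 7 = 5] +7 is outermost — subtract 7 both sides. So sub: -x = -2.
Step 6. [-x = -2] flip signs both sides, so neg: x = 2.

Answer: x ∈ {2}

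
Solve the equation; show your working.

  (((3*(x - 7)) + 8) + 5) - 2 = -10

Step 1. [(((3*(x - 7)) + 8) + 5) - 2 = -10] peel the -2: add 2 from each side, so sub: ((3*(x - 7)) + 8) + 5 = -8.
Step 2. [((3*(x - 7)) + 8) + 5 = -8] the outer +5 inverts by subtracting 5 ⇒ sub: (3*(x - 7)) + 8 = -13.
Step 3. [(3*(x - 7)) + 8 = -13] subtract 8: x sits inside (… + 8). So sub: 3*(x - 7) = -21.
Step 4. [3*(x - 7) = -21] 3 out front; divide by 3, so div: x - 7 = -7.
Step 5. [x - 7 = -7] add 7: x sits inside (… - 7). So sub: x = 0.

Answer: x ∈ {0}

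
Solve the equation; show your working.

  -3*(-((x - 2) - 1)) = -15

Step 1. [-3*(-((x - 2) - 1)) = -15] -3·(inner) — divide through by -3. So div: -((x - 2) - 1) = 5.
Step 2. [-((x - 2) - 1) = 5] leading − — multiply by −1. So neg: (x - 2) - 1 = -5.
Step 3. [(x - 2) - 1 = -5] peel the -1: add 1 from each side. So sub: x - 2 = -4.
Step 4. [x - 2 = -4] -2 is outermost — add 2 both sides ⇒ sub: x = -2.

Answer: x ∈ {-2}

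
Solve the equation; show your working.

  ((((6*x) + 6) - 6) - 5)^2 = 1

Step 1. [((((6*x) + 6) - 6) - 5)^2 = 1] LHS squared, RHS 1 ≥ 0: apply √ (±), so sqrt: (((6*x) + 6) - 6) - 5 = 1 or -1.
Step 2. [(((6*x) + 6) - 6) - 5 = 1 or -1] 5 comes off first (add 5). So sub: ((6*x) + 6) - 6 = 6 or 4.
Step 3. [((6*x) + 6) - 6 = 6 or 4] peel the -6: add 6 from each side, so sub: (6*x) + 6 = 12 or 10.
Step 4. [(6*x) + 6 = 12 or 10] the outer +6 inverts by subtracting 6, so sub: 6*x = 6 or 4.
Step 5. [6*x = 6 or 4] divide by the outer 6 ⇒ div: x = 1 or 2/3.

Answer: x ∈ {2/3, 1}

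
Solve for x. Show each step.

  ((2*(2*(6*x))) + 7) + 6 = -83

Step 1. [((2*(2*(6*x))) + 7) + 6 = -83] 6 comes off first (subtract 6). So sub: (2*(2*(6*x))) + 7 = -89.
Step 2. [(2*(2*(6*x))) + 7 = -89] +7 is outermost — subtract 7 both sides, so sub: 2*(2*(6*x)) = -96.
Step 3. [2*(2*(6*x)) = -96] 2·(inner) — divide through by 2, so div: 2*(6*x) = -48.
Step 4. [2*(6*x) = -48] leading coefficient 2: divide by 2 ⇒ div: 6*x = -24.
Step 5. [6*x = -24] divide by the outer 6. So div: x = -4.

Answer: x ∈ {-4}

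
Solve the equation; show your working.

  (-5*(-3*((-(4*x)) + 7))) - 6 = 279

Step 1. [(-5*(-3*((-(4*x)) + 7))) - 6 = 279] -6 is outermost — add 6 both sides. So sub: -5*(-3*((-(4*x)) + 7)) = 285.
Step 2. [-5*(-3*((-(4*x)) + 7)) = 285] LHS = -5·(…); ÷-5 both sides, so div: -3*((-(4*x)) + 7) = -57.
Step 3. [-3*((-(4*x)) + 7) = -57] divide by the outer -3. So div: (-(4*x)) + 7 = 19.
Step 4. [(-(4*x)) + 7 = 19] +7 is outermost — subtract 7 both sides ⇒ sub: -(4*x) = 12.
Step 5. [-(4*x) = 12] LHS negated; negate both sides ⇒ neg: 4*x = -12.
Step 6. [4*x = -12] leading coefficient 4: divide by 4, so div: x = -3.

Answer: x ∈ {-3}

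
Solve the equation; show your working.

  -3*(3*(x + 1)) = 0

Step 1. [-3*(3*(x + 1)) = 0] -3·(inner) — divide through by -3 ⇒ div: 3*(x + 1) = 0.
Step 2. [3*(x + 1) = 0] 3 out front; divide by 3 ⇒ div: x + 1 = 0.
Step 3. [x + 1 = 0] peel the +1: subtract 1 from each side ⇒ sub: x = -1.

Answer: x ∈ {-1}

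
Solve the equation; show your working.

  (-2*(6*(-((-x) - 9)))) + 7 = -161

Step 1. [(-2*(6*(-((-x) - 9)))) + 7 = -161] +7 is outermost — subtract 7 both sides ⇒ sub: -2*(6*(-((-x) - 9))) = -168.
Step 2. [-2*(6*(-((-x) - 9))) = -168] leading coefficient -2: divide by -2, so div: 6*(-((-x) - 9)) = 84.
Step 3. [6*(-((-x) - 9)) = 84] 6 out front; divide by 6 ⇒ div: -((-x) - 9) = 14.
Step 4. [-((-x) - 9) = 14] LHS negated; negate both sides ⇒ neg: (-x) - 9 = -14.
Step 5. [(-x) - 9 = -14] add 9: x sits inside (… - 9) ⇒ sub: -x = -5.
Step 6. [-x = -5] LHS negated; negate both sides, so neg: x = 5.

Answer: x ∈ {5}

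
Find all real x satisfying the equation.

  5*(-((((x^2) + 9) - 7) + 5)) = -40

Step 1. [5*(-((((x^2) + 9) - 7) + 5)) = -40] 5 out front; divide by 5. So div: -((((x^2) + 9) - 7) + 5) = -8.
Step 2. [-((((x^2) + 9) - 7) + 5) = -8] LHS negated; negate both sides, so neg: (((x^2) + 9) - 7) + 5 = 8.
Step 3. [(((x^2) + 9) - 7) + 5 = 8] +5 is outermost — subtract 5 both sides, so sub: ((x^2) + 9) - 7 = 3.
Step 4. [((x^2) + 9) - 7 = 3] peel the -7: add 7 from each side, so sub: (x^2) + 9 = 10.
Step 5. [(x^2) + 9 = 10] the outer +9 inverts by subtracting 9, so sub: x^2 = 1.
Step 6. [x^2 = 1] √ both sides: 1 ≥ 0 gives two branches. So sqrt: x = 1 or -1.

Answer: x ∈ {-1, 1}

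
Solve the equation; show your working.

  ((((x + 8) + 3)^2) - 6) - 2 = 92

Step 1. [((((x + 8) + 3)^2) - 6) - 2 = 92] -2 is outermost — add 2 both sides, so sub: (((x + 8) + 3)^2) - 6 = 94.
Step 2. [(((x + 8) + 3)^2) - 6 = 94] 6 comes off first (add 6) ⇒ sub: ((x + 8) + 3)^2 = 100.
Step 3. [((x + 8) + 3)^2 = 100] LHS squared, RHS 100 ≥ 0: apply √ (±). So sqrt: (x + 8) + 3 = 10 or -10.
Step 4. [(x + 8) + 3 = 10 or -10] subtract 3: x sits inside (… + 3). So sub: x + 8 = 7 or -13.
Step 5. [x + 8 = 7 or -13] peel the +8: subtract 8 from each side ⇒ sub: x = -1 or -21.

Answer: x ∈ {-21, -1}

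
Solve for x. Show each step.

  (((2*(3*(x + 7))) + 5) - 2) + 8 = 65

Step 1. [(((2*(3*(x + 7))) + 5) - 2) + 8 = 65] the outer +8 inverts by subtracting 8 ⇒ sub: ((2*(3*(x + 7))) + 5) - 2 = 57.
Step 2. [((2*(3*(x + 7))) + 5) - 2 = 57] add 2: x sits inside (… - 2) ⇒ sub: (2*(3*(x + 7))) + 5 = 59.
Step 3. [(2*(3*(x + 7))) + 5 = 59] subtract 5: x sits inside (… + 5). So sub: 2*(3*(x + 7)) = 54.
Step 4. [2*(3*(x + 7)) = 54] divide by the outer 2, so div: 3*(x + 7) = 27.
Step 5. [3*(x + 7) = 27] divide by the outer 3 ⇒ div: x + 7 = 9.
Step 6. [x + 7 = 9] +7 is outermost — subtract 7 both sides. So sub: x = 2.

Answer: x ∈ {2}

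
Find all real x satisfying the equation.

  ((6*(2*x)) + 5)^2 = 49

Step 1. [((6*(2*x)) + 5)^2 = 49] 49 ≥ 0, LHS is (·)² — take ±√ ⇒ sqrt: (6*(2*x)) + 5 = 7 or -7.
Step 2. [(6*(2*x)) + 5 = 7 or -7] +5 is outermost — subtract 5 both sides. So sub: 6*(2*x) = 2 or -12.
Step 3. [6*(2*x) = 2 or -12] 6 out front; divide by 6. So div: 2*x = 1/3 or -2.
Step 4. [2*x = 1/3 or -2] divide by the outer 2, so div: x = 1/6 or -1.

Answer: x ∈ {-1, 1/6}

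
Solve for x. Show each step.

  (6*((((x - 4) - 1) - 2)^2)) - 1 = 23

Step 1. [(6*((((x - 4) - 1) - 2)^2)) - 1 = 23] peel the -1: add 1 from each side, so sub: 6*((((x - 4) - 1) - 2)^2) = 24.
Step 2. [6*((((x - 4) - 1) - 2)^2) = 24] 6 out front; divide by 6, so div: (((x - 4) - 1) - 2)^2 = 4.
Step 3. [(((x - 4) - 1) - 2)^2 = 4] LHS squared, RHS 4 ≥ 0: apply √ (±) ⇒ sqrt: ((x - 4) - 1) - 2 = 2 or -2.
Step 4. [((x - 4) - 1) - 2 = 2 or -2] 2 comes off first (add 2), so sub: (x - 4) - 1 = 4 or 0.
Step 5. [(x - 4) - 1 = 4 or 0] peel the -1: add 1 from each side, so sub: x - 4 = 5 or 1.
Step 6. [x - 4 = 5 or 1] peel the -4: add 4 from each side. So sub: x = 9 or 5.

Answer: x ∈ {5, 9}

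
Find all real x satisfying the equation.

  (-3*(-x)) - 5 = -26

Step 1. [(-3*(-x)) - 5 = -26] peel the -5: add 5 from each side ⇒ sub: -3*(-x) = -21.
Step 2. [-3*(-x) = -21] divide by the outer -3. So div: -x = 7.
Step 3. [-x = 7] leading − — multiply by −1. So neg: x = -7.

Answer: x ∈ {-7}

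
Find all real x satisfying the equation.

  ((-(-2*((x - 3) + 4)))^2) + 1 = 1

Step 1. [((-(-2*((x - 3) + 4)))^2) + 1 = 1] peel the +1: subtract 1 from each side, so sub: (-(-2*((x - 3) + 4)))^2 = 0.
Step 2. [(-(-2*((x - 3) + 4)))^2 = 0] LHS squared, RHS 0 ≥ 0: apply √ (±), so sqrt: -(-2*((x - 3) + 4)) = 0.
Step 3. [-(-2*((x - 3) + 4)) = 0] flip signs both sides. So neg: -2*((x - 3) + 4) = 0.
Step 4. [-2*((x - 3) + 4) = 0] -2·(inner) — divide through by -2. So div: (x - 3) + 4 = 0.
Step 5. [(x - 3) + 4 = 0] +4 is outermost — subtract 4 both sides ⇒ sub: x - 3 = -4.
Step 6. [x - 3 = -4] peel the -3: add 3 from each side, so sub: x = -1.

Answer: x ∈ {-1}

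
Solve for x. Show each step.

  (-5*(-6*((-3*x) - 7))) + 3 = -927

Step 1. [(-5*(-6*((-3*x) - 7))) + 3 = -927] the outer +3 inverts by subtracting 3, so sub: -5*(-6*((-3*x) - 7)) = -930.
Step 2. [-5*(-6*((-3*x) - 7)) = -930] -5·(inner) — divide through by -5, so div: -6*((-3*x) - 7) = 186.
Step 3. [-6*((-3*x) - 7) = 186] -6·(inner) — divide through by -6. So div: (-3*x) - 7 = -31.
Step 4. [(-3*x) - 7 = -31] -7 is outermost — add 7 both sides, so sub: -3*x = -24.
Step 5. [-3*x = -24] -3·(inner) — divide through by -3, so div: x = 8.

Answer: x ∈ {8}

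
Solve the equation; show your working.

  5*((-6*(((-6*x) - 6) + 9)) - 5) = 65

Step 1. [5*((-6*(((-6*x) - 6) + 9)) - 5) = 65] divide by the outer 5 ⇒ div: (-6*(((-6*x) - 6) + 9)) - 5 = 13.
Step 2. [(-6*(((-6*x) - 6) + 9)) - 5 = 13] 5 comes off first (add 5). So sub: -6*(((-6*x) - 6) + 9) = 18.
Step 3. [-6*(((-6*x) - 6) + 9) = 18] -6·(inner) — divide through by -6. So div: ((-6*x) - 6) + 9 = -3.
Step 4. [((-6*x) - 6) + 9 = -3] peel the +9: subtract 9 from each side. So sub: (-6*x) - 6 = -12.
Step 5. [(-6*x) - 6 = -12] the outer -6 inverts by adding 6 ⇒ sub: -6*x = -6.
Step 6. [-6*x = -6] leading coefficient -6: divide by -6, so div: x = 1.

Answer: x ∈ {1}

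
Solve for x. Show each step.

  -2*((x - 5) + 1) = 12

Step 1. [-2*((x - 5) + 1) = 12] -2 out front; divide by -2 ⇒ div: (x - 5) + 1 = -6.
Step 2. [(x - 5) + 1 = -6] peel the +1: subtract 1 from each side, so sub: x - 5 = -7.
Step 3. [x - 5 = -7] -5 is outermost — add 5 both sides ⇒ sub: x = -2.

Answer: x ∈ {-2}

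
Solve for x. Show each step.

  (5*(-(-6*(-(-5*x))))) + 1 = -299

Step 1. [(5*(-(-6*(-(-5*x))))) + 1 = -299] 1 comes off first (subtract 1), so sub: 5*(-(-6*(-(-5*x)))) = -300.
Step 2. [5*(-(-6*(-(-5*x)))) = -300] LHS = 5·(…); ÷5 both sides ⇒ div: -(-6*(-(-5*x))) = -60.
Step 3. [-(-6*(-(-5*x))) = -60] LHS negated; negate both sides, so neg: -6*(-(-5*x)) = 60.
Step 4. [-6*(-(-5*x)) = 60] leading coefficient -6: divide by -6. So div: -(-5*x) = -10.
Step 5. [-(-5*x) = -10] flip signs both sides ⇒ neg: -5*x = 10.
Step 6. [-5*x = 10] -5 out front; divide by -5, so div: x = -2.

Answer: x ∈ {-2}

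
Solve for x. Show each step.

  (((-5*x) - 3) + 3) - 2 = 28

Step 1. [(((-5*x) - 3) + 3) - 2 = 28] the outer -2 inverts by adding 2, so sub: ((-5*x) - 3) + 3 = 30.
Step 2. [((-5*x) - 3) + 3 = 30] +3 is outermost — subtract 3 both sides ⇒ sub: (-5*x) - 3 = 27.
Step 3. [(-5*x) - 3 = 27] add 3: x sits inside (… - 3), so sub: -5*x = 30.
Step 4. [-5*x = 30] -5·(inner) — divide through by -5. So div: x = -6.

Answer: x ∈ {-6}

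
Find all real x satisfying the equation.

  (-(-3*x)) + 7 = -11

Step 1. [(-(-3*x)) + 7 = -11] 7 comes off first (subtract 7), so sub: -(-3*x) = -18.
Step 2. [-(-3*x) = -18] leading − — multiply by −1, so neg: -3*x = 18.
Step 3. [-3*x = 18] -3·(inner) — divide through by -3 ⇒ div: x = -6.

Answer: x ∈ {-6}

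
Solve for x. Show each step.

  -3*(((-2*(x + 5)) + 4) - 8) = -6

Step 1. [-3*(((-2*(x + 5)) + 4) - 8) = -6] LHS = -3·(…); ÷-3 both sides. So div: ((-2*(x + 5)) + 4) - 8 = 2.
Step 2. [((-2*(x + 5)) + 4) - 8 = 2] 8 comes off first (add 8). So sub: (-2*(x + 5)) + 4 = 10.
Step 3. [(-2*(x + 5)) + 4 = 10] +4 is outermost — subtract 4 both sides, so sub: -2*(x + 5) = 6.
Step 4. [-2*(x + 5) = 6] leading coefficient -2: divide by -2 ⇒ div: x + 5 = -3.
Step 5. [x + 5 = -3] 5 comes off first (subtract 5) ⇒ sub: x = -8.

Answer: x ∈ {-8}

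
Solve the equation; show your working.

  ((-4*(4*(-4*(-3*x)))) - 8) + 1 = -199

Step 1. [((-4*(4*(-4*(-3*x)))) - 8) + 1 = -199] +1 is outermost — subtract 1 both sides. So sub: (-4*(4*(-4*(-3*x)))) - 8 = -200.
Step 2. [(-4*(4*(-4*(-3*x)))) - 8 = -200] the outer -8 inverts by adding 8. So sub: -4*(4*(-4*(-3*x))) = -192.
Step 3. [-4*(4*(-4*(-3*x))) = -192] LHS = -4·(…); ÷-4 both sides ⇒ div: 4*(-4*(-3*x)) = 48.
Step 4. [4*(-4*(-3*x)) = 48] 4·(inner) — divide through by 4. So div: -4*(-3*x) = 12.
Step 5. [-4*(-3*x) = 12] -4·(inner) — divide through by -4 ⇒ div: -3*x = -3.
Step 6. [-3*x = -3] LHS = -3·(…); ÷-3 both sides. So div: x = 1.

Answer: x ∈ {1}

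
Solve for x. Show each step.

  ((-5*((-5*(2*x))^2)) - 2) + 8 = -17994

Step 1. [((-5*((-5*(2*x))^2)) - 2) + 8 = -17994] 8 comes off first (subtract 8). So sub: (-5*((-5*(2*x))^2)) - 2 = -18002.
Step 2. [(-5*((-5*(2*x))^2)) - 2 = -18002] the outer -2 inverts by adding 2, so sub: -5*((-5*(2*x))^2) = -18000.
Step 3. [-5*((-5*(2*x))^2) = -18000] -5·(inner) — divide through by -5 ⇒ div: (-5*(2*x))^2 = 3600.
Step 4. [(-5*(2*x))^2 = 3600] √ both sides: 3600 ≥ 0 gives two branches. So sqrt: -5*(2*x) = 60 or -60.
Step 5. [-5*(2*x) = 60 or -60] divide by the outer -5, so div: 2*x = -12 or 12.
Step 6. [2*x = -12 or 12] 2 out front; divide by 2. So div: x = -6 or 6.

Answer: x ∈ {-6, 6}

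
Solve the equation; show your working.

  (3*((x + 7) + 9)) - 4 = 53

Step 1. [(3*((x + 7) + 9)) - 4 = 53] -4 is outermost — add 4 both sides ⇒ sub: 3*((x + 7) + 9) = 57.
Step 2. [3*((x + 7) + 9) = 57] leading coefficient 3: divide by 3, so div: (x + 7) + 9 = 19.
Step 3. [(x + 7) + 9 = 19] peel the +9: subtract 9 from each side. So sub: x + 7 = 10.
Step 4. [x + 7 = 10] subtract 7: x sits inside (… + 7) ⇒ sub: x = 3.

Answer: x ∈ {3}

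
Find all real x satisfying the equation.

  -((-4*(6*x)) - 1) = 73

Step 1. [-((-4*(6*x)) - 1) = 73] LHS negated; negate both sides ⇒ neg: (-4*(6*x)) - 1 = -73.
Step 2. [(-4*(6*x)) - 1 = -73] the outer -1 inverts by adding 1, so sub: -4*(6*x) = -72.
Step 3. [-4*(6*x) = -72] -4·(inner) — divide through by -4. So div: 6*x = 18.
Step 4. [6*x = 18] 6 out front; divide by 6, so div: x = 3.

Answer: x ∈ {3}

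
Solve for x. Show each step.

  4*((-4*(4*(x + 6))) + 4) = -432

Step 1. [4*((-4*(4*(x + 6))) + 4) = -432] 4 out front; divide by 4 ⇒ div: (-4*(4*(x + 6))) + 4 = -108.
Step 2. [(-4*(4*(x + 6))) + 4 = -108] +4 is outermost — subtract 4 both sides ⇒ sub: -4*(4*(x + 6)) = -112.
Step 3. [-4*(4*(x + 6)) = -112] divide by the outer -4 ⇒ div: 4*(x + 6) = 28.
Step 4. [4*(x + 6) = 28] divide by the outer 4 ⇒ div: x + 6 = 7.
Step 5. [x + 6 = 7] peel the +6: subtract 6 from each side ⇒ sub: x = 1.

Answer: x ∈ {1}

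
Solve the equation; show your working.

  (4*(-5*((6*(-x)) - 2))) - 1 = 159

Step 1. [(4*(-5*((6*(-x)) - 2))) - 1 = 159] add 1: x sits inside (… - 1), so sub: 4*(-5*((6*(-x)) - 2)) = 160.
Step 2. [4*(-5*((6*(-x)) - 2)) = 160] leading coefficient 4: divide by 4 ⇒ div: -5*((6*(-x)) - 2) = 40.
Step 3. [-5*((6*(-x)) - 2) = 40] -5 out front; divide by -5. So div: (6*(-x)) - 2 = -8.
Step 4. [(6*(-x)) - 2 = -8] 2 comes off first (add 2), so sub: 6*(-x) = -6.
Step 5. [6*(-x) = -6] divide by the outer 6. So div: -x = -1.
Step 6. [-x = -1] flip signs both sides ⇒ neg: x = 1.

Answer: x ∈ {1}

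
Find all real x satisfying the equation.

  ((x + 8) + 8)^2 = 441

Step 1. [((x + 8) + 8)^2 = 441] 441 ≥ 0, LHS is (·)² — take ±√, so sqrt: (x + 8) + 8 = 21 or -21.
Step 2. [(x + 8) + 8 = 21 or -21] subtract 8: x sits inside (… + 8). So sub: x + 8 = 13 or -29.
Step 3. [x + 8 = 13 or -29] peel the +8: subtract 8 from each side, so sub: x = 5 or -37.

Answer: x ∈ {-37, 5}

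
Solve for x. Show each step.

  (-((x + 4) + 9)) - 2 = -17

Step 1. [(-((x + 4) + 9)) - 2 = -17] -2 is outermost — add 2 both sides. So sub: -((x + 4) + 9) = -15.
Step 2. [-((x + 4) + 9) = -15] flip signs both sides. So neg: (x + 4) + 9 = 15.
Step 3. [(x + 4) + 9 = 15] subtract 9: x sits inside (… + 9), so sub: x + 4 = 6.
Step 4. [x + 4 = 6] 4 comes off first (subtract 4), so sub: x = 2.

Answer: x ∈ {2}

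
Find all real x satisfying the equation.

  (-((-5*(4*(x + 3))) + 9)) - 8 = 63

Step 1. [(-((-5*(4*(x + 3))) + 9)) - 8 = 63] 8 comes off first (add 8) ⇒ sub: -((-5*(4*(x + 3))) + 9) = 71.
Step 2. [-((-5*(4*(x + 3))) + 9) = 71] leading − — multiply by −1, so neg: (-5*(4*(x + 3))) + 9 = -71.
Step 3. [(-5*(4*(x + 3))) + 9 = -71] peel the +9: subtract 9 from each side, so sub: -5*(4*(x + 3)) = -80.
Step 4. [-5*(4*(x + 3)) = -80] divide by the outer -5. So div: 4*(x + 3) = 16.
Step 5. [4*(x + 3) = 16] LHS = 4·(…); ÷4 both sides ⇒ div: x + 3 = 4.
Step 6. [x + 3 = 4] 3 comes off first (subtract 3). So sub: x = 1.

Answer: x ∈ {1}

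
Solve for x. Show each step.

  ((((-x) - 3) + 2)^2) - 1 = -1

Step 1. [((((-x) - 3) + 2)^2) - 1 = -1] the outer -1 inverts by adding 1. So sub: (((-x) - 3) + 2)^2 = 0.
Step 2. [(((-x) - 3) + 2)^2 = 0] LHS squared, RHS 0 ≥ 0: apply √ (±) ⇒ sqrt: ((-x) - 3) + 2 = 0.
Step 3. [((-x) - 3) + 2 = 0] the outer +2 inverts by subtracting 2, so sub: (-x) - 3 = -2.
Step 4. [(-x) - 3 = -2] add 3: x sits inside (… - 3), so sub: -x = 1.
Step 5. [-x = 1] flip signs both sides. So neg: x = -1.

Answer: x ∈ {-1}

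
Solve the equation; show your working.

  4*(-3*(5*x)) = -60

Step 1. [4*(-3*(5*x)) = -60] LHS = 4·(…); ÷4 both sides ⇒ div: -3*(5*x) = -15.
Step 2. [-3*(5*x) = -15] -3 out front; divide by -3. So div: 5*x = 5.
Step 3. [5*x = 5] divide by the outer 5. So div: x = 1.

Answer: x ∈ {1}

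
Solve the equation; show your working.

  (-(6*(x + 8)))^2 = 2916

Step 1. [(-(6*(x + 8)))^2 = 2916] 2916 ≥ 0, LHS is (·)² — take ±√, so sqrt: -(6*(x + 8)) = 54 or -54.
Step 2. [-(6*(x + 8)) = 54 or -54] flip signs both sides, so neg: 6*(x + 8) = -54 or 54.
Step 3. [6*(x + 8) = -54 or 54] leading coefficient 6: divide by 6 ⇒ div: x + 8 = -9 or 9.
Step 4. [x + 8 = -9 or 9] 8 comes off first (subtract 8), so sub: x = -17 or 1.

Answer: x ∈ {-17, 1}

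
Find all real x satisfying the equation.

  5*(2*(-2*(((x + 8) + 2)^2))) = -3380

Step 1. [5*(2*(-2*(((x + 8) + 2)^2))) = -3380] leading coefficient 5: divide by 5 ⇒ div: 2*(-2*(((x + 8) + 2)^2)) = -676.
Step 2. [2*(-2*(((x + 8) + 2)^2)) = -676] divide by the outer 2 ⇒ div: -2*(((x + 8) + 2)^2) = -338.
Step 3. [-2*(((x + 8) + 2)^2) = -338] -2 out front; divide by -2 ⇒ div: ((x + 8) + 2)^2 = 169.
Step 4. [((x + 8) + 2)^2 = 169] √ both sides: 169 ≥ 0 gives two branches ⇒ sqrt: (x + 8) + 2 = 13 or -13.
Step 5. [(x + 8) + 2 = 13 or -13] 2 comes off first (subtract 2) ⇒ sub: x + 8 = 11 or -15.
Step 6. [x + 8 = 11 or -15] subtract 8: x sits inside (… + 8) ⇒ sub: x = 3 or -23.

Answer: x ∈ {-23, 3}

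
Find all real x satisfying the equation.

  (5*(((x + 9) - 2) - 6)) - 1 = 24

Step 1. [(5*(((x + 9) - 2) - 6)) - 1 = 24] -1 is outermost — add 1 both sides. So sub: 5*(((x + 9) - 2) - 6) = 25.
Step 2. [5*(((x + 9) - 2) - 6) = 25] LHS = 5·(…); ÷5 both sides ⇒ div: ((x + 9) - 2) - 6 = 5.
Step 3. [((x + 9) - 2) - 6 = 5] peel the -6: add 6 from each side. So sub: (x + 9) - 2 = 11.
Step 4. [(x + 9) - 2 = 11] the outer -2 inverts by adding 2 ⇒ sub: x + 9 = 13.
Step 5. [x + 9 = 13] peel the +9: subtract 9 from each side. So sub: x = 4.

Answer: x ∈ {4}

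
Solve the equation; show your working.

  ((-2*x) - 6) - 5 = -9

Step 1. [((-2*x) - 6) - 5 = -9] -5 is outermost — add 5 both sides ⇒ sub: (-2*x) - 6 = -4.
Step 2. [(-2*x) - 6 = -4] common factor -2 (LHS and -4) — divide through. So factor: x + 3 = 2.
Step 3. [x + 3 = 2] 3 comes off first (subtract 3) ⇒ sub: x = -1.

Answer: x ∈ {-1}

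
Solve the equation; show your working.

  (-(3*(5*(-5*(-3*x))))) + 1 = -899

Step 1. [(-(3*(5*(-5*(-3*x))))) + 1 = -899] peel the +1: subtract 1 from each side. So sub: -(3*(5*(-5*(-3*x)))) = -900.
Step 2. [-(3*(5*(-5*(-3*x)))) = -900] LHS negated; negate both sides, so neg: 3*(5*(-5*(-3*x))) = 900.
Step 3. [3*(5*(-5*(-3*x))) = 900] LHS = 3·(…); ÷3 both sides, so div: 5*(-5*(-3*x)) = 300.
Step 4. [5*(-5*(-3*x)) = 300] leading coefficient 5: divide by 5, so div: -5*(-3*x) = 60.
Step 5. [-5*(-3*x) = 60] leading coefficient -5: divide by -5, so div: -3*x = -12.
Step 6. [-3*x = -12] -3·(inner) — divide through by -3 ⇒ div: x = 4.

Answer: x ∈ {4}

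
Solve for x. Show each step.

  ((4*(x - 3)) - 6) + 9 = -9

Step 1. [((4*(x - 3)) - 6) + 9 = -9] subtract 9: x sits inside (… + 9). So sub: (4*(x - 3)) - 6 = -18.
Step 2. [(4*(x - 3)) - 6 = -18] the outer -6 inverts by adding 6 ⇒ sub: 4*(x - 3) = -12.
Step 3. [4*(x - 3) = -12] LHS = 4·(…); ÷4 both sides. So div: x - 3 = -3.
Step 4. [x - 3 = -3] peel the -3: add 3 from each side, so sub: x = 0.

Answer: x ∈ {0}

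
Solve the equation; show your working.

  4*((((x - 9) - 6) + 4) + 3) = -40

Step 1. [4*((((x - 9) - 6) + 4) + 3) = -40] leading coefficient 4: divide by 4, so div: (((x - 9) - 6) + 4) + 3 = -10.
Step 2. [(((x - 9) - 6) + 4) + 3 = -10] +3 is outermost — subtract 3 both sides. So sub: ((x - 9) - 6) + 4 = -13.
Step 3. [((x - 9) - 6) + 4 = -13] 4 comes off first (subtract 4). So sub: (x - 9) - 6 = -17.
Step 4. [(x - 9) - 6 = -17] 6 comes off first (add 6) ⇒ sub: x - 9 = -11.
Step 5. [x - 9 = -11] add 9: x sits inside (… - 9). So sub: x = -2.

Answer: x ∈ {-2}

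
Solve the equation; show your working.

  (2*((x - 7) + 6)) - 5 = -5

Step 1. [(2*((x - 7) + 6)) - 5 = -5] the outer -5 inverts by adding 5. So sub: 2*((x - 7) + 6) = 0.
Step 2. [2*((x - 7) + 6) = 0] 2 out front; divide by 2, so div: (x - 7) + 6 = 0.
Step 3. [(x - 7) + 6 = 0] subtract 6: x sits inside (… + 6), so sub: x - 7 = -6.
Step 4. [x - 7 = -6] add 7: x sits inside (… - 7). So sub: x = 1.

Answer: x ∈ {1}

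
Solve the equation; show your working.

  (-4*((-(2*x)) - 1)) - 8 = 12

Step 1. [(-4*((-(2*x)) - 1)) - 8 = 12] -4 divides every term; factor it out ⇒ factor: ((-(2*x)) - 1) + 2 = -3.
Step 2. [((-(2*x)) - 1) + 2 = -3] +2 is outermost — subtract 2 both sides ⇒ sub: (-(2*x)) - 1 = -5.
Step 3. [(-(2*x)) - 1 = -5] add 1: x sits inside (… - 1), so sub: -(2*x) = -4.
Step 4. [-(2*x) = -4] LHS negated; negate both sides. So neg: 2*x = 4.
Step 5. [2*x = 4] 2·(inner) — divide through by 2, so div: x = 2.

Answer: x ∈ {2}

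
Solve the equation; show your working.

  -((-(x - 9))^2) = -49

Step 1. [-((-(x - 9))^2) = -49] flip signs both sides. So neg: (-(x - 9))^2 = 49.
Step 2. [(-(x - 9))^2 = 49] 49 ≥ 0, LHS is (·)² — take ±√. So sqrt: -(x - 9) = 7 or -7.
Step 3. [-(x - 9) = 7 or -7] flip signs both sides, so neg: x - 9 = -7 or 7.
Step 4. [x - 9 = -7 or 7] 9 comes off first (add 9) ⇒ sub: x = 2 or 16.

Answer: x ∈ {2, 16}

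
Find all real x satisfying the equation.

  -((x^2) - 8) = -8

Step 1. [-((x^2) - 8) = -8] leading − — multiply by −1. So neg: (x^2) - 8 = 8.
Step 2. [(x^2) - 8 = 8] -8 is outermost — add 8 both sides ⇒ sub: x^2 = 16.
Step 3. [x^2 = 16] √ both sides: 16 ≥ 0 gives two branches. So sqrt: x = 4 or -4.

Answer: x ∈ {-4, 4}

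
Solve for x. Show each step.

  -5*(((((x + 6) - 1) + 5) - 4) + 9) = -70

Step 1. [-5*(((((x + 6) - 1) + 5) - 4) + 9) = -70] LHS = -5·(…); ÷-5 both sides ⇒ div: ((((x + 6) - 1) + 5) - 4) + 9 = 14.
Step 2. [((((x + 6) - 1) + 5) - 4) + 9 = 14] +9 is outermost — subtract 9 both sides ⇒ sub: (((x + 6) - 1) + 5) - 4 = 5.
Step 3. [(((x + 6) - 1) + 5) - 4 = 5] 4 comes off first (add 4), so sub: ((x + 6) - 1) + 5 = 9.
Step 4. [((x + 6) - 1) + 5 = 9] 5 comes off first (subtract 5) ⇒ sub: (x + 6) - 1 = 4.
Step 5. [(x + 6) - 1 = 4] add 1: x sits inside (… - 1). So sub: x + 6 = 5.
Step 6. [x + 6 = 5] the outer +6 inverts by subtracting 6 ⇒ sub: x = -1.

Answer: x ∈ {-1}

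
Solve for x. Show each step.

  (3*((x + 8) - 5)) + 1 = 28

Step 1. [(3*((x + 8) - 5)) + 1 = 28] +1 is outermost — subtract 1 both sides ⇒ sub: 3*((x + 8) - 5) = 27.
Step 2. [3*((x + 8) - 5) = 27] 3 out front; divide by 3 ⇒ div: (x + 8) - 5 = 9.
Step 3. [(x + 8) - 5 = 9] 5 comes off first (add 5). So sub: x + 8 = 14.
Step 4. [x + 8 = 14] subtract 8: x sits inside (… + 8) ⇒ sub: x = 6.

Answer: x ∈ {6}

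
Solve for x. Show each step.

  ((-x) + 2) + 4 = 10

Step 1. [((-x) + 2) + 4 = 10] +4 is outermost — subtract 4 both sides ⇒ sub: (-x) + 2 = 6.
Step 2. [(-x) + 2 = 6] peel the +2: subtract 2 from each side, so sub: -x = 4.
Step 3. [-x = 4] leading − — multiply by −1. So neg: x = -4.

Answer: x ∈ {-4}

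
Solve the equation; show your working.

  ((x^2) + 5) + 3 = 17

Step 1. [((x^2) + 5) + 3 = 17] subtract 3: x sits inside (… + 3). So sub: (x^2) + 5 = 14.
Step 2. [(x^2) + 5 = 14] 5 comes off first (subtract 5) ⇒ sub: x^2 = 9.
Step 3. [x^2 = 9] LHS squared, RHS 9 ≥ 0: apply √ (±). So sqrt: x = 3 or -3.

Answer: x ∈ {-3, 3}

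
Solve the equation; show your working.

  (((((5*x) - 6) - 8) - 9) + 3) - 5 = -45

Step 1. [(((((5*x) - 6) - 8) - 9) + 3) - 5 = -45] 5 comes off first (add 5) ⇒ sub: ((((5*x) - 6) - 8) - 9) + 3 = -40.
Step 2. [((((5*x) - 6) - 8) - 9) + 3 = -40] the outer +3 inverts by subtracting 3. So sub: (((5*x) - 6) - 8) - 9 = -43.
Step 3. [(((5*x) - 6) - 8) - 9 = -43] peel the -9: add 9 from each side. So sub: ((5*x) - 6) - 8 = -34.
Step 4. [((5*x) - 6) - 8 = -34] the outer -8 inverts by adding 8. So sub: (5*x) - 6 = -26.
Step 5. [(5*x) - 6 = -26] peel the -6: add 6 from each side. So sub: 5*x = -20.
Step 6. [5*x = -20] divide by the outer 5. So div: x = -4.

Answer: x ∈ {-4}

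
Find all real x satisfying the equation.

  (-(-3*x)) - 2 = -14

Step 1. [(-(-3*x)) - 2 = -14] -2 is outermost — add 2 both sides, so sub: -(-3*x) = -12.
Step 2. [-(-3*x) = -12] LHS negated; negate both sides. So neg: -3*x = 12.
Step 3. [-3*x = 12] divide by the outer -3, so div: x = -4.

Answer: x ∈ {-4}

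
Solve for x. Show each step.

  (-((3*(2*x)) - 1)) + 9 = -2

Step 1. [(-((3*(2*x)) - 1)) + 9 = -2] subtract 9: x sits inside (… + 9), so sub: -((3*(2*x)) - 1) = -11.
Step 2. [-((3*(2*x)) - 1) = -11] flip signs both sides. So neg: (3*(2*x)) - 1 = 11.
Step 3. [(3*(2*x)) - 1 = 11] peel the -1: add 1 from each side ⇒ sub: 3*(2*x) = 12.
Step 4. [3*(2*x) = 12] LHS = 3·(…); ÷3 both sides, so div: 2*x = 4.
Step 5. [2*x = 4] 2·(inner) — divide through by 2, so div: x = 2.

Answer: x ∈ {2}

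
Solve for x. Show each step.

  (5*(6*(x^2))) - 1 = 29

Step 1. [(5*(6*(x^2))) - 1 = 29] -1 is outermost — add 1 both sides, so sub: 5*(6*(x^2)) = 30.
Step 2. [5*(6*(x^2)) = 30] LHS = 5·(…); ÷5 both sides ⇒ div: 6*(x^2) = 6.
Step 3. [6*(x^2) = 6] divide by the outer 6. So div: x^2 = 1.
Step 4. [x^2 = 1] √ both sides: 1 ≥ 0 gives two branches ⇒ sqrt: x = 1 or -1.

Answer: x ∈ {-1, 1}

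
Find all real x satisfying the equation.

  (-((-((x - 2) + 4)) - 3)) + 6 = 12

Step 1. [(-((-((x - 2) + 4)) - 3)) + 6 = 12] +6 is outermost — subtract 6 both sides, so sub: -((-((x - 2) + 4)) - 3) = 6.
Step 2. [-((-((x - 2) + 4)) - 3) = 6] LHS negated; negate both sides, so neg: (-((x - 2) + 4)) - 3 = -6.
Step 3. [(-((x - 2) + 4)) - 3 = -6] 3 comes off first (add 3). So sub: -((x - 2) + 4) = -3.
Step 4. [-((x - 2) + 4) = -3] leading − — multiply by −1, so neg: (x - 2) + 4 = 3.
Step 5. [(x - 2) + 4 = 3] peel the +4: subtract 4 from each side, so sub: x - 2 = -1.
Step 6. [x - 2 = -1] the outer -2 inverts by adding 2. So sub: x = 1.

Answer: x ∈ {1}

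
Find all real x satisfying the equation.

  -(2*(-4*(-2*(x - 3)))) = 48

Step 1. [-(2*(-4*(-2*(x - 3)))) = 48] leading − — multiply by −1. So neg: 2*(-4*(-2*(x - 3))) = -48.
Step 2. [2*(-4*(-2*(x - 3))) = -48] leading coefficient 2: divide by 2 ⇒ div: -4*(-2*(x - 3)) = -24.
Step 3. [-4*(-2*(x - 3)) = -24] -4·(inner) — divide through by -4, so div: -2*(x - 3) = 6.
Step 4. [-2*(x - 3) = 6] -2·(inner) — divide through by -2 ⇒ div: x - 3 = -3.
Step 5. [x - 3 = -3] peel the -3: add 3 from each side ⇒ sub: x = 0.

Answer: x ∈ {0}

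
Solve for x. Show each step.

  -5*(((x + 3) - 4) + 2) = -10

Step 1. [-5*(((x + 3) - 4) + 2) = -10] LHS = -5·(…); ÷-5 both sides, so div: ((x + 3) - 4) + 2 = 2.
Step 2. [((x + 3) - 4) + 2 = 2] peel the +2: subtract 2 from each side, so sub: (x + 3) - 4 = 0.
Step 3. [(x + 3) - 4 = 0] the outer -4 inverts by adding 4, so sub: x + 3 = 4.
Step 4. [x + 3 = 4] 3 comes off first (subtract 3) ⇒ sub: x = 1.

Answer: x ∈ {1}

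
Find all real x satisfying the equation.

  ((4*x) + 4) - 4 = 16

Step 1. [((4*x) + 4) - 4 = 16] peel the -4: add 4 from each side. So sub: (4*x) + 4 = 20.
Step 2. [(4*x) + 4 = 20] 4 divides every term; factor it out, so factor: x + 1 = 5.
Step 3. [x + 1 = 5] +1 is outermost — subtract 1 both sides ⇒ sub: x = 4.

Answer: x ∈ {4}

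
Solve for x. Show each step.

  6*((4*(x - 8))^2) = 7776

Step 1. [6*((4*(x - 8))^2) = 7776] leading coefficient 6: divide by 6 ⇒ div: (4*(x - 8))^2 = 1296.
Step 2. [(4*(x - 8))^2 = 1296] LHS squared, RHS 1296 ≥ 0: apply √ (±), so sqrt: 4*(x - 8) = 36 or -36.
Step 3. [4*(x - 8) = 36 or -36] 4·(inner) — divide through by 4, so div: x - 8 = 9 or -9.
Step 4. [x - 8 = 9 or -9] add 8: x sits inside (… - 8) ⇒ sub: x = 17 or -1.

Answer: x ∈ {-1, 17}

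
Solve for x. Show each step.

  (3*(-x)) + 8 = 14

Step 1. [(3*(-x)) + 8 = 14] subtract 8: x sits inside (… + 8), so sub: 3*(-x) = 6.
Step 2. [3*(-x) = 6] leading coefficient 3: divide by 3. So div: -x = 2.
Step 3. [-x = 2] LHS negated; negate both sides ⇒ neg: x = -2.

Answer: x ∈ {-2}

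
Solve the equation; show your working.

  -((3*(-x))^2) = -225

Step 1. [-((3*(-x))^2) = -225] flip signs both sides, so neg: (3*(-x))^2 = 225.
Step 2. [(3*(-x))^2 = 225] 225 ≥ 0, LHS is (·)² — take ±√ ⇒ sqrt: 3*(-x) = 15 or -15.
Step 3. [3*(-x) = 15 or -15] 3·(inner) — divide through by 3. So div: -x = 5 or -5.
Step 4. [-x = 5 or -5] leading − — multiply by −1 ⇒ neg: x = -5 or 5.

Answer: x ∈ {-5, 5}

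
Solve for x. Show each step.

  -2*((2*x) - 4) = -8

Step 1. [-2*((2*x) - 4) = -8] LHS = -2·(…); ÷-2 both sides. So div: (2*x) - 4 = 4.
Step 2. [(2*x) - 4 = 4] common factor 2 (LHS and 4) — divide through, so factor: x - 2 = 2.
Step 3. [x - 2 = 2] -2 is outermost — add 2 both sides. So sub: x = 4.

Answer: x ∈ {4}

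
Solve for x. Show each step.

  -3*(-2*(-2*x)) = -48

Step 1. [-3*(-2*(-2*x)) = -48] LHS = -3·(…); ÷-3 both sides, so div: -2*(-2*x) = 16.
Step 2. [-2*(-2*x) = 16] leading coefficient -2: divide by -2, so div: -2*x = -8.
Step 3. [-2*x = -8] divide by the outer -2 ⇒ div: x = 4.

Answer: x ∈ {4}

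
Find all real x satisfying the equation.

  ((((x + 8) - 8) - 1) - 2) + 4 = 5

Step 1. [((((x + 8) - 8) - 1) - 2) + 4 = 5] +4 is outermost — subtract 4 both sides ⇒ sub: (((x + 8) - 8) - 1) - 2 = 1.
Step 2. [(((x + 8) - 8) - 1) - 2 = 1] 2 comes off first (add 2) ⇒ sub: ((x + 8) - 8) - 1 = 3.
Step 3. [((x + 8) - 8) - 1 = 3] the outer -1 inverts by adding 1, so sub: (x + 8) - 8 = 4.
Step 4. [(x + 8) - 8 = 4] the outer -8 inverts by adding 8, so sub: x + 8 = 12.
Step 5. [x + 8 = 12] 8 comes off first (subtract 8). So sub: x = 4.

Answer: x ∈ {4}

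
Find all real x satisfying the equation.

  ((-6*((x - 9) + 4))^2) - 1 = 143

Step 1. [((-6*((x - 9) + 4))^2) - 1 = 143] add 1: x sits inside (… - 1). So sub: (-6*((x - 9) + 4))^2 = 144.
Step 2. [(-6*((x - 9) + 4))^2 = 144] √ both sides: 144 ≥ 0 gives two branches, so sqrt: -6*((x - 9) + 4) = 12 or -12.
Step 3. [-6*((x - 9) + 4) = 12 or -12] -6 out front; divide by -6. So div: (x - 9) + 4 = -2 or 2.
Step 4. [(x - 9) + 4 = -2 or 2] peel the +4: subtract 4 from each side. So sub: x - 9 = -6 or -2.
Step 5. [x - 9 = -6 or -2] -9 is outermost — add 9 both sides. So sub: x = 3 or 7.

Answer: x ∈ {3, 7}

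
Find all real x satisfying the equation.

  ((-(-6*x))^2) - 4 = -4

Step 1. [((-(-6*x))^2) - 4 = -4] -4 is outermost — add 4 both sides ⇒ sub: (-(-6*x))^2 = 0.
Step 2. [(-(-6*x))^2 = 0] LHS squared, RHS 0 ≥ 0: apply √ (±), so sqrt: -(-6*x) = 0.
Step 3. [-(-6*x) = 0] leading − — multiply by −1 ⇒ neg: -6*x = 0.
Step 4. [-6*x = 0] divide by the outer -6. So div: x = 0.

Answer: x ∈ {0}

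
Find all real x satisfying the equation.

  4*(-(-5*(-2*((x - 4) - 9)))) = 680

Step 1. [4*(-(-5*(-2*((x - 4) - 9)))) = 680] LHS = 4·(…); ÷4 both sides. So div: -(-5*(-2*((x - 4) - 9))) = 170.
Step 2. [-(-5*(-2*((x - 4) - 9))) = 170] LHS negated; negate both sides, so neg: -5*(-2*((x - 4) - 9)) = -170.
Step 3. [-5*(-2*((x - 4) - 9)) = -170] leading coefficient -5: divide by -5, so div: -2*((x - 4) - 9) = 34.
Step 4. [-2*((x - 4) - 9) = 34] -2 out front; divide by -2. So div: (x - 4) - 9 = -17.
Step 5. [(x - 4) - 9 = -17] -9 is outermost — add 9 both sides ⇒ sub: x - 4 = -8.
Step 6. [x - 4 = -8] add 4: x sits inside (… - 4), so sub: x = -4.

Answer: x ∈ {-4}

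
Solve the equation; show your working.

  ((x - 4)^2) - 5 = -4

Step 1. [((x - 4)^2) - 5 = -4] add 5: x sits inside (… - 5). So sub: (x - 4)^2 = 1.
Step 2. [(x - 4)^2 = 1] 1 ≥ 0, LHS is (·)² — take ±√ ⇒ sqrt: x - 4 = 1 or -1.
Step 3. [x - 4 = 1 or -1] -4 is outermost — add 4 both sides, so sub: x = 5 or 3.

Answer: x ∈ {3, 5}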